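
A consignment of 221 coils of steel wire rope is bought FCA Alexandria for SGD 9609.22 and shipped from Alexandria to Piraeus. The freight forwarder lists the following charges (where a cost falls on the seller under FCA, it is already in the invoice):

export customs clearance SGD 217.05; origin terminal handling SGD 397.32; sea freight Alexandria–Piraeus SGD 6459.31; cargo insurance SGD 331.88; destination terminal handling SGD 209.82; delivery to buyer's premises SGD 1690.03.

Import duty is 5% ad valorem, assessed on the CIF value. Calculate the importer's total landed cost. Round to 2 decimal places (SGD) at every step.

FCA: the seller delivers export-cleared goods to the carrier; the buyer bears costs from that point.
Already in the invoice (seller's account under FCA): export clearance — exclude.
CIF value = FCA price + origin terminal + freight + insurance = 9609.22 + 397.32 + 6459.31 + 331.88 = 16797.73
Import duty = 16797.73 × 5% = 839.89
Buyer bears: origin terminal 397.32 + freight 6459.31 + insurance 331.88 + destination terminal 209.82 + delivery 1690.03 + duty 839.89 = 9928.25
Landed cost = invoice 9609.22 + 9928.25 = 19537.47

Total landed cost: SGD 19537.47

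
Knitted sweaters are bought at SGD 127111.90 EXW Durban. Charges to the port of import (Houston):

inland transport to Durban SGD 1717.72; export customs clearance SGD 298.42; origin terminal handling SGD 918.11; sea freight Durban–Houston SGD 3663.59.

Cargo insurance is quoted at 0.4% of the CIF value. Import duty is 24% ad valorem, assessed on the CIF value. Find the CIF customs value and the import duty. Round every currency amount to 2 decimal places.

CIF value: SGD 134246.73; import duty: SGD 32219.22

Let C be the CIF value. C = EXW price + pre-shipment costs + freight + 0.4% × C
C − 0.4% × C = 127111.90 + 1717.72 + 298.42 + 918.11 + 3663.59
0.996 × C = 133709.74
C = 133709.74 / 0.996 = 134246.73
Insurance premium = 0.4% × 134246.73 = 536.99
Import duty = 134246.73 × 24% = 32219.22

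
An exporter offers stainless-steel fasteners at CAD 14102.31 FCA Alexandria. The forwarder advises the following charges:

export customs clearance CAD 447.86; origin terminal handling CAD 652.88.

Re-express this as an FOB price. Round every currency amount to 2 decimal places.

FOB price: CAD 14755.19

Not relevant to the conversion: export clearance — on the seller under both FCA and FOB; already in the FCA price and stays in the FOB price.
From FCA to FOB, the seller additionally bears: origin terminal.
FOB price = 14102.31 + 652.88 = 14755.19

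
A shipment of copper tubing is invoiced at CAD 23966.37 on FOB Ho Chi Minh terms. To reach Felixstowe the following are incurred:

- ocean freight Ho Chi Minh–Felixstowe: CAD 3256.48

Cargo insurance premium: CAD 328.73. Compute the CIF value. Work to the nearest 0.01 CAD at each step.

CIF value: CAD 27551.58

CIF = FOB price + freight + insurance
CIF = 23966.37 + 3256.48 + 328.73 = 27551.58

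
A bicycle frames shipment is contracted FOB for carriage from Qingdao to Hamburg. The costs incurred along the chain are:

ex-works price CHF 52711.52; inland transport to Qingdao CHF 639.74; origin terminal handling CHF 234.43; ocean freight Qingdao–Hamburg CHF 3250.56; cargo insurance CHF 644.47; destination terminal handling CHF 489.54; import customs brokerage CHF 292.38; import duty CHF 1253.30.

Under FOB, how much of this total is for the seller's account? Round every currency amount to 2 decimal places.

Seller's account: CHF 53585.69

FOB: the seller bears costs until goods are on board at the origin port; the buyer bears freight, insurance and all costs thereafter.
Seller's account: goods 52711.52 + inland to port 639.74 + origin terminal 234.43 = 53585.69
Buyer's account: freight 3250.56 + insurance 644.47 + destination terminal 489.54 + brokerage 292.38 + duty 1253.30 = 5930.25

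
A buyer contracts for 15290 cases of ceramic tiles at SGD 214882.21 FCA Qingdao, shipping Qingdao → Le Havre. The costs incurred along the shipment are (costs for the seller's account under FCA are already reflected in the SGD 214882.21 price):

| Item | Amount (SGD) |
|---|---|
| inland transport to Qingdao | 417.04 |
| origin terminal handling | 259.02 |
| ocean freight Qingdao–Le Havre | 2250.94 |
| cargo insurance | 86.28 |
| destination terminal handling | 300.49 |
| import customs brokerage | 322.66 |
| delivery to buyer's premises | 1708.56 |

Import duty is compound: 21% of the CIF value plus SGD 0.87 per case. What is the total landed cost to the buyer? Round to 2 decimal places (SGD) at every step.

FCA: the seller delivers export-cleared goods to the carrier; the buyer bears costs from that point.
Already in the invoice (seller's account under FCA): inland to port — exclude.
CIF value = FCA price + origin terminal + freight + insurance = 214882.21 + 259.02 + 2250.94 + 86.28 = 217478.45
Ad valorem component: 217478.45 × 21% = 45670.47
Specific component: 15290 × 0.87 = 13302.30
Import duty = 45670.47 + 13302.30 = 58972.77
Buyer bears: origin terminal 259.02 + freight 2250.94 + insurance 86.28 + destination terminal 300.49 + brokerage 322.66 + delivery 1708.56 + duty 58972.77 = 63900.72
Landed cost = invoice 214882.21 + 63900.72 = 278782.93

Total landed cost: SGD 278782.93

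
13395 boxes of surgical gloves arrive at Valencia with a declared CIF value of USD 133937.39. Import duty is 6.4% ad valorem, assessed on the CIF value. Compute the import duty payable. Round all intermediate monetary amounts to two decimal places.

Import duty: USD 8571.99

Import duty = 133937.39 × 6.4% = 8571.99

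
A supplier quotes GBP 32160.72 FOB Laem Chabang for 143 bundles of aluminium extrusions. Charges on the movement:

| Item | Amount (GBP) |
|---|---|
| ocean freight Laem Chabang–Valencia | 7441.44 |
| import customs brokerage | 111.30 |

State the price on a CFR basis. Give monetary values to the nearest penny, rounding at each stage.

Not relevant to the conversion: brokerage — on the buyer under both terms; not part of either seller's price.
From FOB to CFR, the seller additionally bears: freight.
CFR price = 32160.72 + 7441.44 = 39602.16

CFR price: GBP 39602.16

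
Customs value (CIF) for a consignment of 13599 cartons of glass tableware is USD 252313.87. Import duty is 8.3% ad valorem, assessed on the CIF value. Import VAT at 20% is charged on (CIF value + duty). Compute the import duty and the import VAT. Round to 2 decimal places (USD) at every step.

Import duty: USD 20942.05; import VAT: USD 54651.18

Import duty = 252313.87 × 8.3% = 20942.05
VAT base = CIF + duty = 252313.87 + 20942.05 = 273255.92
Import VAT = 273255.92 × 20% = 54651.18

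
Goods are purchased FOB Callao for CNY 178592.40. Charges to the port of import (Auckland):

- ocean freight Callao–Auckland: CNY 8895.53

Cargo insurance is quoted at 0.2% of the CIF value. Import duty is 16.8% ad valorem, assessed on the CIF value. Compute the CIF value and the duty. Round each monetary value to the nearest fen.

CIF value: CNY 187863.66; import duty: CNY 31561.09

Let C be the CIF value. C = FOB price + freight + 0.2% × C
C − 0.2% × C = 178592.40 + 8895.53
0.998 × C = 187487.93
C = 187487.93 / 0.998 = 187863.66
Insurance premium = 0.2% × 187863.66 = 375.73
Import duty = 187863.66 × 16.8% = 31561.09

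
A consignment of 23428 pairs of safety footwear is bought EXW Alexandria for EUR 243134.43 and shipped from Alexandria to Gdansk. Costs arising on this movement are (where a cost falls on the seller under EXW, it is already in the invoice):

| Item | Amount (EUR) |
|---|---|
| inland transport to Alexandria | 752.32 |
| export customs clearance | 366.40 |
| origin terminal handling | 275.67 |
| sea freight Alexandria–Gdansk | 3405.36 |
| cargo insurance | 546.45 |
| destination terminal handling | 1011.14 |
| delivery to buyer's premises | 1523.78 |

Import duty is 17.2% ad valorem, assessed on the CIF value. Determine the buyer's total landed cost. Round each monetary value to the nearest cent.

Total landed cost: EUR 293754.22

EXW: the seller makes goods available at their premises; the buyer bears all onward costs.
CIF value = EXW price + inland to port + export clearance + origin terminal + freight + insurance = 243134.43 + 752.32 + 366.40 + 275.67 + 3405.36 + 546.45 = 248480.63
Import duty = 248480.63 × 17.2% = 42738.67
Buyer bears: inland to port 752.32 + export clearance 366.40 + origin terminal 275.67 + freight 3405.36 + insurance 546.45 + destination terminal 1011.14 + delivery 1523.78 + duty 42738.67 = 50619.79
Landed cost = invoice 243134.43 + 50619.79 = 293754.22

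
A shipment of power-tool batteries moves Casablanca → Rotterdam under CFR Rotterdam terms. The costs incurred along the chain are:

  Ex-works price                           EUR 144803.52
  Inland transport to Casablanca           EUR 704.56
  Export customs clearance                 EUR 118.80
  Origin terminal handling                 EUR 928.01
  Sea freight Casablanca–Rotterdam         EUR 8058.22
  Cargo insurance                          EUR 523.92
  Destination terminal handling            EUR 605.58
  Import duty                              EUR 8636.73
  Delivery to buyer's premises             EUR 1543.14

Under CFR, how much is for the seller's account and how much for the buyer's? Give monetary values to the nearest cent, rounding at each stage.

Seller: EUR 154613.11; buyer: EUR 11309.37

CFR: the seller pays costs through ocean freight to the destination port, but not insurance.
Seller's account: goods 144803.52 + inland to port 704.56 + export clearance 118.80 + origin terminal 928.01 + freight 8058.22 = 154613.11
Buyer's account: insurance 523.92 + destination terminal 605.58 + duty 8636.73 + delivery 1543.14 = 11309.37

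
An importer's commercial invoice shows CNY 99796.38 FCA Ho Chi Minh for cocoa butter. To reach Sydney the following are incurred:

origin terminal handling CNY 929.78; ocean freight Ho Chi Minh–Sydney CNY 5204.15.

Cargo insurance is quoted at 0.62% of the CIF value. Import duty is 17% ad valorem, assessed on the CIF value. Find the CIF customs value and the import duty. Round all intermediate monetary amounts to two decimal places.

CIF value: CNY 106591.18; import duty: CNY 18120.50

Let C be the CIF value. C = FCA price + pre-shipment costs + freight + 0.62% × C
C − 0.62% × C = 99796.38 + 929.78 + 5204.15
0.9938 × C = 105930.31
C = 105930.31 / 0.9938 = 106591.18
Insurance premium = 0.62% × 106591.18 = 660.87
Import duty = 106591.18 × 17% = 18120.50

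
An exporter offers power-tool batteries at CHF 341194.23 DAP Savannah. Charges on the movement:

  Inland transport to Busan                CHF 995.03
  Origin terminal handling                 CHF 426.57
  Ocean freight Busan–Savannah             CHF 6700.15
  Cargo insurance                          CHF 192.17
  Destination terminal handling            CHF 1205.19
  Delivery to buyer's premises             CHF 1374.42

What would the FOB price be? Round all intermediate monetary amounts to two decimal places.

FOB price: CHF 331722.30

Not relevant to the conversion: origin terminal, inland to port — on the seller under both DAP and FOB; already in the DAP price and stays in the FOB price.
From DAP to FOB, the seller no longer bears: freight, insurance, destination terminal, delivery.
FOB price = 341194.23 − 6700.15 − 192.17 − 1205.19 − 1374.42 = 331722.30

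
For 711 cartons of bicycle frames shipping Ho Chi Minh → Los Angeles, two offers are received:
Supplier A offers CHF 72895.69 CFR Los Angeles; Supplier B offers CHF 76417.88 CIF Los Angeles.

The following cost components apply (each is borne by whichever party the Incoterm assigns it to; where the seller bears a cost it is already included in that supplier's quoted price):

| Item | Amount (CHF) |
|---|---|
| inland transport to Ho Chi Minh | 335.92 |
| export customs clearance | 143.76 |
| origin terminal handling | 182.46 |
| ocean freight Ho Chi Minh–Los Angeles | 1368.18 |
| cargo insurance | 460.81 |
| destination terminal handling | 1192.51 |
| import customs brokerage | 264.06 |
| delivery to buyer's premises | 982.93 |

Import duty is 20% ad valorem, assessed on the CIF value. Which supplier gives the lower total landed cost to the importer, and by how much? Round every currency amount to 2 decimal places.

Supplier A is cheaper by CHF 3673.66

Supplier A (CFR):
CIF value = CFR price + insurance = 72895.69 + 460.81 = 73356.50
Import duty = 73356.50 × 20% = 14671.30
Buyer bears (A): 460.81 + 1192.51 + 264.06 + 982.93 = 2900.31
Landed cost (A) = invoice 72895.69 + 2900.31 + duty 14671.30 = 90467.30
Supplier B (CIF):
The CIF price already equals the CIF value: 76417.88
Import duty = 76417.88 × 20% = 15283.58
Buyer bears (B): 1192.51 + 264.06 + 982.93 = 2439.50
Landed cost (B) = invoice 76417.88 + 2439.50 + duty 15283.58 = 94140.96
Difference = |90467.30 − 94140.96| = 3673.66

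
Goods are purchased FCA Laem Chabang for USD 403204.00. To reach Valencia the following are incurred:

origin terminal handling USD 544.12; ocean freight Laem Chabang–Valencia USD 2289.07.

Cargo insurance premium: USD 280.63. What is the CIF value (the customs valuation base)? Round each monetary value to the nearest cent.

CIF = FCA price + pre-shipment costs + freight + insurance
CIF = 403204.00 + 544.12 + 2289.07 + 280.63 = 406317.82

CIF value: USD 406317.82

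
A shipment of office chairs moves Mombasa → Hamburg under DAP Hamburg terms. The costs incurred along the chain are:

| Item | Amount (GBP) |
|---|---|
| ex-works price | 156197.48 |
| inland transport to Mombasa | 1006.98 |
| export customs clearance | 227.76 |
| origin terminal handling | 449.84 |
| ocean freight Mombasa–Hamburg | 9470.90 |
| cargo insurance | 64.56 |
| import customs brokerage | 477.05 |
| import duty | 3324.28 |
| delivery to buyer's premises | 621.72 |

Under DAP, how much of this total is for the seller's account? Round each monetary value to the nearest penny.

Seller's account: GBP 168039.24

DAP: the seller bears all costs to the named destination except import duty and clearance.
Seller's account: goods 156197.48 + inland to port 1006.98 + export clearance 227.76 + origin terminal 449.84 + freight 9470.90 + insurance 64.56 + delivery 621.72 = 168039.24
Buyer's account: brokerage 477.05 + duty 3324.28 = 3801.33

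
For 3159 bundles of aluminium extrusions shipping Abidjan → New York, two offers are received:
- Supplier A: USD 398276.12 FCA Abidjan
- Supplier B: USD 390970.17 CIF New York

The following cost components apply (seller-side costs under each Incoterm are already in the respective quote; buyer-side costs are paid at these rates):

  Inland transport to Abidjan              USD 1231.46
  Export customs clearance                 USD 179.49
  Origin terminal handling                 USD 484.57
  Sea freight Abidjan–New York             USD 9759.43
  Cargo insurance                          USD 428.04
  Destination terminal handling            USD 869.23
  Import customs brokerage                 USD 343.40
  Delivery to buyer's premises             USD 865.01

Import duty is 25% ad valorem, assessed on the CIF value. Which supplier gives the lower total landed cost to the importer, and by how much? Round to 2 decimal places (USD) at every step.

Supplier B is cheaper by USD 22472.49

Supplier A (FCA):
CIF value = FCA price + origin terminal + freight + insurance = 398276.12 + 484.57 + 9759.43 + 428.04 = 408948.16
Import duty = 408948.16 × 25% = 102237.04
Buyer bears (A): 484.57 + 9759.43 + 428.04 + 869.23 + 343.40 + 865.01 = 12749.68
Landed cost (A) = invoice 398276.12 + 12749.68 + duty 102237.04 = 513262.84
Supplier B (CIF):
The CIF price already equals the CIF value: 390970.17
Import duty = 390970.17 × 25% = 97742.54
Buyer bears (B): 869.23 + 343.40 + 865.01 = 2077.64
Landed cost (B) = invoice 390970.17 + 2077.64 + duty 97742.54 = 490790.35
Difference = |513262.84 − 490790.35| = 22472.49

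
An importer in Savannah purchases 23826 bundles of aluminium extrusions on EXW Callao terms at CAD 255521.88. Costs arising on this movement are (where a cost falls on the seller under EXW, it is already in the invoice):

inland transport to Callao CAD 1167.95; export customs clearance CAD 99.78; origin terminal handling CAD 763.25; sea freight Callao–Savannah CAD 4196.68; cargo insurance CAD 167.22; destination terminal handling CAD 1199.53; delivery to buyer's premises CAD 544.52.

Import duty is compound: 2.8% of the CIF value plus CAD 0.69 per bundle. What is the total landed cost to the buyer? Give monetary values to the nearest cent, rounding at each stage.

EXW: the seller makes goods available at their premises; the buyer bears all onward costs.
CIF value = EXW price + inland to port + export clearance + origin terminal + freight + insurance = 255521.88 + 1167.95 + 99.78 + 763.25 + 4196.68 + 167.22 = 261916.76
Ad valorem component: 261916.76 × 2.8% = 7333.67
Specific component: 23826 × 0.69 = 16439.94
Import duty = 7333.67 + 16439.94 = 23773.61
Buyer bears: inland to port 1167.95 + export clearance 99.78 + origin terminal 763.25 + freight 4196.68 + insurance 167.22 + destination terminal 1199.53 + delivery 544.52 + duty 23773.61 = 31912.54
Landed cost = invoice 255521.88 + 31912.54 = 287434.42

Total landed cost: CAD 287434.42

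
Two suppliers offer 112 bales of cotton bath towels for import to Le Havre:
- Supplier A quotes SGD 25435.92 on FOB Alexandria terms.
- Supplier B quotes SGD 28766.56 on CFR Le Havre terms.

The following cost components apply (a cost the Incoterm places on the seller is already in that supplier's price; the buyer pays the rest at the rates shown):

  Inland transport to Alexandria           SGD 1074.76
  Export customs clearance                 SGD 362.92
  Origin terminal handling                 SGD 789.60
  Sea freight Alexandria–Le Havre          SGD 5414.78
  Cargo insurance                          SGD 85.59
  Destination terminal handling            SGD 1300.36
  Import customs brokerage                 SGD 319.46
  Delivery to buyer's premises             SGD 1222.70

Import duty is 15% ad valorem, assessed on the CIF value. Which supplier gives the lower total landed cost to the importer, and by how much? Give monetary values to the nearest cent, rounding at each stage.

Supplier B is cheaper by SGD 2396.76

Supplier A (FOB):
CIF value = FOB price + freight + insurance = 25435.92 + 5414.78 + 85.59 = 30936.29
Import duty = 30936.29 × 15% = 4640.44
Buyer bears (A): 5414.78 + 85.59 + 1300.36 + 319.46 + 1222.70 = 8342.89
Landed cost (A) = invoice 25435.92 + 8342.89 + duty 4640.44 = 38419.25
Supplier B (CFR):
CIF value = CFR price + insurance = 28766.56 + 85.59 = 28852.15
Import duty = 28852.15 × 15% = 4327.82
Buyer bears (B): 85.59 + 1300.36 + 319.46 + 1222.70 = 2928.11
Landed cost (B) = invoice 28766.56 + 2928.11 + duty 4327.82 = 36022.49
Difference = |38419.25 − 36022.49| = 2396.76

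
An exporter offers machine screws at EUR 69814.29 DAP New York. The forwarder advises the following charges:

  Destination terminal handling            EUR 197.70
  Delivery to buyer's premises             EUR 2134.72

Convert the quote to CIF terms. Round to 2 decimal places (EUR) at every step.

From DAP to CIF, the seller no longer bears: destination terminal, delivery.
CIF price = 69814.29 − 197.70 − 2134.72 = 67481.87

CIF price: EUR 67481.87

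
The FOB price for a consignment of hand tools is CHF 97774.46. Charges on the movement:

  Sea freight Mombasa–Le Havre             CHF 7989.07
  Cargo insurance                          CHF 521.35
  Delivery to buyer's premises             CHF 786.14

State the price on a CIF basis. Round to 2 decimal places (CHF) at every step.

Not relevant to the conversion: delivery — on the buyer under both terms; not part of either seller's price.
From FOB to CIF, the seller additionally bears: freight, insurance.
CIF price = 97774.46 + 7989.07 + 521.35 = 106284.88

CIF price: CHF 106284.88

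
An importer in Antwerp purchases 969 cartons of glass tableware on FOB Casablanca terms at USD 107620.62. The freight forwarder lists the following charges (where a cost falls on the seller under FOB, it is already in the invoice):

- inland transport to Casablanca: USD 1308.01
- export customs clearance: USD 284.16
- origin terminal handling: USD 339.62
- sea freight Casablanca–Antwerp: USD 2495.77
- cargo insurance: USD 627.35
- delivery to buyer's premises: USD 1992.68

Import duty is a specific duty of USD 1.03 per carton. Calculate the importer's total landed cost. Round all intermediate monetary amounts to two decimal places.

Total landed cost: USD 113734.49

FOB: the seller bears costs until goods are on board at the origin port; the buyer bears freight, insurance and all costs thereafter.
Already in the invoice (seller's account under FOB): inland to port, export clearance, origin terminal — exclude.
CIF value = FOB price + freight + insurance = 107620.62 + 2495.77 + 627.35 = 110743.74
Import duty = 969 × 1.03 = 998.07
Buyer bears: freight 2495.77 + insurance 627.35 + delivery 1992.68 + duty 998.07 = 6113.87
Landed cost = invoice 107620.62 + 6113.87 = 113734.49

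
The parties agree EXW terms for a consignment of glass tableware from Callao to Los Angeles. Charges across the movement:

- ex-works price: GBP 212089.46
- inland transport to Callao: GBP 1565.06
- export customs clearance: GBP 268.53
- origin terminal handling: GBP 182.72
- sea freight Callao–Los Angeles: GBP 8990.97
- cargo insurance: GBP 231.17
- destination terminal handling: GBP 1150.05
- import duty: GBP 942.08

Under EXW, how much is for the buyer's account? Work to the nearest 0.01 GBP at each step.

Buyer's account: GBP 13330.58

EXW: the seller makes goods available at their premises; the buyer bears all onward costs.
Seller's account: goods 212089.46 = 212089.46
Buyer's account: inland to port 1565.06 + export clearance 268.53 + origin terminal 182.72 + freight 8990.97 + insurance 231.17 + destination terminal 1150.05 + duty 942.08 = 13330.58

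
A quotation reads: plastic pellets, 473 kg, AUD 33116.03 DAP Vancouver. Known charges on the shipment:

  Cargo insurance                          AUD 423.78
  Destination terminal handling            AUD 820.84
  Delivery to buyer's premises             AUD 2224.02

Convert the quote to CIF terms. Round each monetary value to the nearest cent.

Not relevant to the conversion: insurance — on the seller under both DAP and CIF; already in the DAP price and stays in the CIF price.
From DAP to CIF, the seller no longer bears: destination terminal, delivery.
CIF price = 33116.03 − 820.84 − 2224.02 = 30071.17

CIF price: AUD 30071.17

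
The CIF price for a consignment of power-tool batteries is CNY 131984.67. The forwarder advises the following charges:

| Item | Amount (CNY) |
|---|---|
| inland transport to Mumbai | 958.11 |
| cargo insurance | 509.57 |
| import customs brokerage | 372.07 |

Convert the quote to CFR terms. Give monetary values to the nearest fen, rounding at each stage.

CFR price: CNY 131475.10

Not relevant to the conversion: inland to port — on the seller under both CIF and CFR; already in the CIF price and stays in the CFR price. brokerage — on the buyer under both terms; not part of either seller's price.
From CIF to CFR, the seller no longer bears: insurance.
CFR price = 131984.67 − 509.57 = 131475.10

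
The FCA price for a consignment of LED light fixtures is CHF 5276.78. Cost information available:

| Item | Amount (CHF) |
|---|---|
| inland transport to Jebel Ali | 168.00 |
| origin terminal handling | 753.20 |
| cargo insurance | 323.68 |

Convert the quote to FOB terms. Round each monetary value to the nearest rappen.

FOB price: CHF 6029.98

Not relevant to the conversion: inland to port — on the seller under both FCA and FOB; already in the FCA price and stays in the FOB price. insurance — on the buyer under both terms; not part of either seller's price.
From FCA to FOB, the seller additionally bears: origin terminal.
FOB price = 5276.78 + 753.20 = 6029.98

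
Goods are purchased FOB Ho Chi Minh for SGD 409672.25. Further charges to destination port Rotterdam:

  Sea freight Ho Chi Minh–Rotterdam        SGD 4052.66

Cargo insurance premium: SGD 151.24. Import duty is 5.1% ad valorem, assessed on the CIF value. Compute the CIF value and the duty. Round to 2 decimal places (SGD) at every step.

CIF value: SGD 413876.15; import duty: SGD 21107.68

CIF = FOB price + freight + insurance
CIF = 409672.25 + 4052.66 + 151.24 = 413876.15
Import duty = 413876.15 × 5.1% = 21107.68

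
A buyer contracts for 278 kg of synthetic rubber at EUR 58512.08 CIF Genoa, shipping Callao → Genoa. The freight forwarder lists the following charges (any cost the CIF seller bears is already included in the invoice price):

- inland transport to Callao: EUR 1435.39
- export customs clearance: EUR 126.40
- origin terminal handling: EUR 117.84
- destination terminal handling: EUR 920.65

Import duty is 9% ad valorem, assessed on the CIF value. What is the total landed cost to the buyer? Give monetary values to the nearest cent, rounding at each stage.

CIF: the seller pays costs through ocean freight and marine insurance to the destination port.
Already in the invoice (seller's account under CIF): inland to port, export clearance, origin terminal — exclude.
The CIF price already equals the CIF value: 58512.08
Import duty = 58512.08 × 9% = 5266.09
Buyer bears: destination terminal 920.65 + duty 5266.09 = 6186.74
Landed cost = invoice 58512.08 + 6186.74 = 64698.82

Total landed cost: EUR 64698.82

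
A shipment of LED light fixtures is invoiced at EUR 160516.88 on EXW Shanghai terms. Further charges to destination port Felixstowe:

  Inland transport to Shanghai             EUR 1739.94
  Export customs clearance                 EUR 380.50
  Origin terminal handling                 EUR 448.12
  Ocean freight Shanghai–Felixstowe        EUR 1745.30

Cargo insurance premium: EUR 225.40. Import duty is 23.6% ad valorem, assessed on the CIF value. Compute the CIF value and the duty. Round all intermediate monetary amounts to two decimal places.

CIF = EXW price + pre-shipment costs + freight + insurance
CIF = 160516.88 + 1739.94 + 380.50 + 448.12 + 1745.30 + 225.40 = 165056.14
Import duty = 165056.14 × 23.6% = 38953.25

CIF value: EUR 165056.14; import duty: EUR 38953.25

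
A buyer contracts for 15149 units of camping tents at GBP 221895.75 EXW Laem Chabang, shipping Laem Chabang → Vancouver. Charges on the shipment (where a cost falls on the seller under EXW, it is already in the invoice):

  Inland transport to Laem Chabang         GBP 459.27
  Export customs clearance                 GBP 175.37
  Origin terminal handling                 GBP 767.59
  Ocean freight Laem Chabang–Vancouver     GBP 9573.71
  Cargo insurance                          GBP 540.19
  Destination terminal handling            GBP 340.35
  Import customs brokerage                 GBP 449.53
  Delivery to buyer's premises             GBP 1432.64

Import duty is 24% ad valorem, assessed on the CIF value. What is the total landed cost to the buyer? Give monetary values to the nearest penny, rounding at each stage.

EXW: the seller makes goods available at their premises; the buyer bears all onward costs.
CIF value = EXW price + inland to port + export clearance + origin terminal + freight + insurance = 221895.75 + 459.27 + 175.37 + 767.59 + 9573.71 + 540.19 = 233411.88
Import duty = 233411.88 × 24% = 56018.85
Buyer bears: inland to port 459.27 + export clearance 175.37 + origin terminal 767.59 + freight 9573.71 + insurance 540.19 + destination terminal 340.35 + brokerage 449.53 + delivery 1432.64 + duty 56018.85 = 69757.50
Landed cost = invoice 221895.75 + 69757.50 = 291653.25

Total landed cost: GBP 291653.25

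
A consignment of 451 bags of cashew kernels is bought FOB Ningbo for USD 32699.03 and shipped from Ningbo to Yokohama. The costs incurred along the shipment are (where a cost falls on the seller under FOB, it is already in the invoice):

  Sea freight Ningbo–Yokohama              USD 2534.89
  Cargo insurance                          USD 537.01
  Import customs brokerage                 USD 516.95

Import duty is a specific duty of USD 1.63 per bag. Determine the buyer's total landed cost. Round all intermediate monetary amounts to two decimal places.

Total landed cost: USD 37023.01

FOB: the seller bears costs until goods are on board at the origin port; the buyer bears freight, insurance and all costs thereafter.
CIF value = FOB price + freight + insurance = 32699.03 + 2534.89 + 537.01 = 35770.93
Import duty = 451 × 1.63 = 735.13
Buyer bears: freight 2534.89 + insurance 537.01 + brokerage 516.95 + duty 735.13 = 4323.98
Landed cost = invoice 32699.03 + 4323.98 = 37023.01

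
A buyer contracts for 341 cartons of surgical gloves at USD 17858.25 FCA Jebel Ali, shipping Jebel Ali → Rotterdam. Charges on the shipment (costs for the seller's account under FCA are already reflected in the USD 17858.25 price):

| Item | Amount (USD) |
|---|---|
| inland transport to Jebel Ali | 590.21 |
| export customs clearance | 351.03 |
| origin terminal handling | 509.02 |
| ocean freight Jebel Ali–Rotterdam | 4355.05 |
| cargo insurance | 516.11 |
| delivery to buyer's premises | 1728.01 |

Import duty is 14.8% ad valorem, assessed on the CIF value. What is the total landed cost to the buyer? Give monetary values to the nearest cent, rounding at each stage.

Total landed cost: USD 28405.73

FCA: the seller delivers export-cleared goods to the carrier; the buyer bears costs from that point.
Already in the invoice (seller's account under FCA): inland to port, export clearance — exclude.
CIF value = FCA price + origin terminal + freight + insurance = 17858.25 + 509.02 + 4355.05 + 516.11 = 23238.43
Import duty = 23238.43 × 14.8% = 3439.29
Buyer bears: origin terminal 509.02 + freight 4355.05 + insurance 516.11 + delivery 1728.01 + duty 3439.29 = 10547.48
Landed cost = invoice 17858.25 + 10547.48 = 28405.73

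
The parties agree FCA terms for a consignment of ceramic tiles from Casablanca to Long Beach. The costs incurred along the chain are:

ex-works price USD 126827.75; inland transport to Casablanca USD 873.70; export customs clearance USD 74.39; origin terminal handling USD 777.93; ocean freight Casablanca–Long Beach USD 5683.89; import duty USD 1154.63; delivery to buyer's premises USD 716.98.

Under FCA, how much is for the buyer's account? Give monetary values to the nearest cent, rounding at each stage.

FCA: the seller delivers export-cleared goods to the carrier; the buyer bears costs from that point.
Seller's account: goods 126827.75 + inland to port 873.70 + export clearance 74.39 = 127775.84
Buyer's account: origin terminal 777.93 + freight 5683.89 + duty 1154.63 + delivery 716.98 = 8333.43

Buyer's account: USD 8333.43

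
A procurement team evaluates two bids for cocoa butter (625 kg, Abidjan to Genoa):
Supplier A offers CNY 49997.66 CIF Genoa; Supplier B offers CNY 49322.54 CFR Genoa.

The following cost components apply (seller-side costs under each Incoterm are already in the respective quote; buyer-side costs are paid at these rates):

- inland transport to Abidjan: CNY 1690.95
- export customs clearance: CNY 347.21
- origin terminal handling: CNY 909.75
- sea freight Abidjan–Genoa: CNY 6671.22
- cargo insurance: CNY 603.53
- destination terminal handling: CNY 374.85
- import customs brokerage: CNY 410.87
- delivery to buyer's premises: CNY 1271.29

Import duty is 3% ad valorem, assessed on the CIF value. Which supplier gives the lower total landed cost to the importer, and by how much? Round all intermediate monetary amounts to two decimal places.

Supplier B is cheaper by CNY 73.74

Supplier A (CIF):
The CIF price already equals the CIF value: 49997.66
Import duty = 49997.66 × 3% = 1499.93
Buyer bears (A): 374.85 + 410.87 + 1271.29 = 2057.01
Landed cost (A) = invoice 49997.66 + 2057.01 + duty 1499.93 = 53554.60
Supplier B (CFR):
CIF value = CFR price + insurance = 49322.54 + 603.53 = 49926.07
Import duty = 49926.07 × 3% = 1497.78
Buyer bears (B): 603.53 + 374.85 + 410.87 + 1271.29 = 2660.54
Landed cost (B) = invoice 49322.54 + 2660.54 + duty 1497.78 = 53480.86
Difference = |53554.60 − 53480.86| = 73.74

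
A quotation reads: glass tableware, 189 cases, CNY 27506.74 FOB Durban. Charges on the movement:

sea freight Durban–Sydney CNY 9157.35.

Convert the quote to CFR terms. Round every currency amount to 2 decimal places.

From FOB to CFR, the seller additionally bears: freight.
CFR price = 27506.74 + 9157.35 = 36664.09

CFR price: CNY 36664.09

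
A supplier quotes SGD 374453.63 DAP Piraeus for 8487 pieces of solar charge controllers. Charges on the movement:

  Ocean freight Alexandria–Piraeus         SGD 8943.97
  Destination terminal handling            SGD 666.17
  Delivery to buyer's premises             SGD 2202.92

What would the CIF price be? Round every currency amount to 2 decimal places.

Not relevant to the conversion: freight — on the seller under both DAP and CIF; already in the DAP price and stays in the CIF price.
From DAP to CIF, the seller no longer bears: destination terminal, delivery.
CIF price = 374453.63 − 666.17 − 2202.92 = 371584.54

CIF price: SGD 371584.54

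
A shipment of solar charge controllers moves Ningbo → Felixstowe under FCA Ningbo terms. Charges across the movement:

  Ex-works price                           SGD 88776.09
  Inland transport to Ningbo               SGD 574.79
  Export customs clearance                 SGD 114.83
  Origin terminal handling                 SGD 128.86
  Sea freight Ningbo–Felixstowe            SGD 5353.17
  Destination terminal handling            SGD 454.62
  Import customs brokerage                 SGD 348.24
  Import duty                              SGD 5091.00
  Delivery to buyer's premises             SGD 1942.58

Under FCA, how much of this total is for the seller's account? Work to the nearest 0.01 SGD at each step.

FCA: the seller delivers export-cleared goods to the carrier; the buyer bears costs from that point.
Seller's account: goods 88776.09 + inland to port 574.79 + export clearance 114.83 = 89465.71
Buyer's account: origin terminal 128.86 + freight 5353.17 + destination terminal 454.62 + brokerage 348.24 + duty 5091.00 + delivery 1942.58 = 13318.47

Seller's account: SGD 89465.71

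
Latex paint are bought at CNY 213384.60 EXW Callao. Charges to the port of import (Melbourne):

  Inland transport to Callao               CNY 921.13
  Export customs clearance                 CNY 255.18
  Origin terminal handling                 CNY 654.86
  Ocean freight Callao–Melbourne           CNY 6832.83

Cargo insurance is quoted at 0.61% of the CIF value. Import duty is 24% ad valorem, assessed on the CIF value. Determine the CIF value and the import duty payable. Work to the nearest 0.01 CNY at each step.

Let C be the CIF value. C = EXW price + pre-shipment costs + freight + 0.61% × C
C − 0.61% × C = 213384.60 + 921.13 + 255.18 + 654.86 + 6832.83
0.9939 × C = 222048.60
C = 222048.60 / 0.9939 = 223411.41
Insurance premium = 0.61% × 223411.41 = 1362.81
Import duty = 223411.41 × 24% = 53618.74

CIF value: CNY 223411.41; import duty: CNY 53618.74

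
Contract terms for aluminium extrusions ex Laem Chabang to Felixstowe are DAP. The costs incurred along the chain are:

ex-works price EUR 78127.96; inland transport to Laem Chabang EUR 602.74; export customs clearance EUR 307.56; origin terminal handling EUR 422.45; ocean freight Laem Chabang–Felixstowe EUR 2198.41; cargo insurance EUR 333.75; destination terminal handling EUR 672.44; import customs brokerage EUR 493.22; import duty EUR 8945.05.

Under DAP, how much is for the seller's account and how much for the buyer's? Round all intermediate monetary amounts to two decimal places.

Seller: EUR 82665.31; buyer: EUR 9438.27

DAP: the seller bears all costs to the named destination except import duty and clearance.
Seller's account: goods 78127.96 + inland to port 602.74 + export clearance 307.56 + origin terminal 422.45 + freight 2198.41 + insurance 333.75 + destination terminal 672.44 = 82665.31
Buyer's account: brokerage 493.22 + duty 8945.05 = 9438.27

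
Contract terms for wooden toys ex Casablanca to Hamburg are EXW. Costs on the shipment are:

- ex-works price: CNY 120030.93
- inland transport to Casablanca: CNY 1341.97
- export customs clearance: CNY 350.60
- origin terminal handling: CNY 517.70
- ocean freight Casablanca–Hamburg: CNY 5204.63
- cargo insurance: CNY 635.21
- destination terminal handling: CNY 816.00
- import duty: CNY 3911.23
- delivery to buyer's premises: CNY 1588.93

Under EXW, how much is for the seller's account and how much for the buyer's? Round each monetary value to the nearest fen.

EXW: the seller makes goods available at their premises; the buyer bears all onward costs.
Seller's account: goods 120030.93 = 120030.93
Buyer's account: inland to port 1341.97 + export clearance 350.60 + origin terminal 517.70 + freight 5204.63 + insurance 635.21 + destination terminal 816.00 + duty 3911.23 + delivery 1588.93 = 14366.27

Seller: CNY 120030.93; buyer: CNY 14366.27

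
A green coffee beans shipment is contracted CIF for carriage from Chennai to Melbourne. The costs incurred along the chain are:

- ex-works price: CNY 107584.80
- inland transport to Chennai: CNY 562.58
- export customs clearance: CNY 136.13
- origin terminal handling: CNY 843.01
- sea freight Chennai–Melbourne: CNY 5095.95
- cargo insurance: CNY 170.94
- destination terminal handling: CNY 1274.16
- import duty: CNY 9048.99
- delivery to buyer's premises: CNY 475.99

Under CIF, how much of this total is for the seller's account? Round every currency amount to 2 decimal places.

CIF: the seller pays costs through ocean freight and marine insurance to the destination port.
Seller's account: goods 107584.80 + inland to port 562.58 + export clearance 136.13 + origin terminal 843.01 + freight 5095.95 + insurance 170.94 = 114393.41
Buyer's account: destination terminal 1274.16 + duty 9048.99 + delivery 475.99 = 10799.14

Seller's account: CNY 114393.41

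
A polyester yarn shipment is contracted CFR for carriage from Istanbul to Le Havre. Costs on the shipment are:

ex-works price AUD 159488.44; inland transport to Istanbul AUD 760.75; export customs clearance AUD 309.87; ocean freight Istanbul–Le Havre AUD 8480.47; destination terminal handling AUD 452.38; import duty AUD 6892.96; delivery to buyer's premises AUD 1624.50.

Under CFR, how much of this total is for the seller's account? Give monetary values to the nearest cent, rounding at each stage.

CFR: the seller pays costs through ocean freight to the destination port, but not insurance.
Seller's account: goods 159488.44 + inland to port 760.75 + export clearance 309.87 + freight 8480.47 = 169039.53
Buyer's account: destination terminal 452.38 + duty 6892.96 + delivery 1624.50 = 8969.84

Seller's account: AUD 169039.53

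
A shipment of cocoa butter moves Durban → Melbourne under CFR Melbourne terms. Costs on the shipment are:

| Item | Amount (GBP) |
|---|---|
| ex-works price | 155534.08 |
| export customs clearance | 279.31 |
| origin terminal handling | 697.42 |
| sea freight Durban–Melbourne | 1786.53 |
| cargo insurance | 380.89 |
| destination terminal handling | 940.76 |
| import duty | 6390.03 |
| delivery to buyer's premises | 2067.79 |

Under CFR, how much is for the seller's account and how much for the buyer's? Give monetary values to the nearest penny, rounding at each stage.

CFR: the seller pays costs through ocean freight to the destination port, but not insurance.
Seller's account: goods 155534.08 + export clearance 279.31 + origin terminal 697.42 + freight 1786.53 = 158297.34
Buyer's account: insurance 380.89 + destination terminal 940.76 + duty 6390.03 + delivery 2067.79 = 9779.47

Seller: GBP 158297.34; buyer: GBP 9779.47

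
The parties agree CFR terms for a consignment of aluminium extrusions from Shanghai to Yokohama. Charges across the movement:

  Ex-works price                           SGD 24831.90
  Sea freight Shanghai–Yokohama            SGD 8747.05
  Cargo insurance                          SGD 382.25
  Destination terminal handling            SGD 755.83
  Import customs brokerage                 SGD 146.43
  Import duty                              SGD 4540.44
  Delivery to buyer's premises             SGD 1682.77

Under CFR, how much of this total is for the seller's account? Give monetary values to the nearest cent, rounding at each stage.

Seller's account: SGD 33578.95

CFR: the seller pays costs through ocean freight to the destination port, but not insurance.
Seller's account: goods 24831.90 + freight 8747.05 = 33578.95
Buyer's account: insurance 382.25 + destination terminal 755.83 + brokerage 146.43 + duty 4540.44 + delivery 1682.77 = 7507.72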